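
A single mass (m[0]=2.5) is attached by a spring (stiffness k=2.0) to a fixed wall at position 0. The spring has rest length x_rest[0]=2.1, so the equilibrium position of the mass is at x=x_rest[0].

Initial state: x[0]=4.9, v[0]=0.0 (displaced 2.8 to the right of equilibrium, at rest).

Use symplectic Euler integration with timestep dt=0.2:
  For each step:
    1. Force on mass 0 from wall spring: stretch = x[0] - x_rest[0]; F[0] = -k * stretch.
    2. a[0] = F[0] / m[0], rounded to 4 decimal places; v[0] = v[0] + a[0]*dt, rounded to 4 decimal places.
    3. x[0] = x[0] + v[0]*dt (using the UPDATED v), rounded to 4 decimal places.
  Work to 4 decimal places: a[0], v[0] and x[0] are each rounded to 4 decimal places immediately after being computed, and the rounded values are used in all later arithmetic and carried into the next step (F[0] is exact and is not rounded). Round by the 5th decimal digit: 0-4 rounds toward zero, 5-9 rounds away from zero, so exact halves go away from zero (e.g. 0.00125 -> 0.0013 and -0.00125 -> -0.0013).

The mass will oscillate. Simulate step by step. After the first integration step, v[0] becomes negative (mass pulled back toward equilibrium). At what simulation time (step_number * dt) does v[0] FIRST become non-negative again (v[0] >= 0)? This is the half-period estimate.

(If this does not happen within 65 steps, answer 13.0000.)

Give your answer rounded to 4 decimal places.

Step 0: x=[4.9000] v=[0.0000]
Step 1: x=[4.8104] v=[-0.4480]
Step 2: x=[4.6341] v=[-0.8817]
Step 3: x=[4.3767] v=[-1.2872]
Step 4: x=[4.0464] v=[-1.6515]
Step 5: x=[3.6538] v=[-1.9629]
Step 6: x=[3.2115] v=[-2.2115]
Step 7: x=[2.7336] v=[-2.3893]
Step 8: x=[2.2355] v=[-2.4907]
Step 9: x=[1.7330] v=[-2.5124]
Step 10: x=[1.2423] v=[-2.4537]
Step 11: x=[0.7790] v=[-2.3165]
Step 12: x=[0.3580] v=[-2.1051]
Step 13: x=[-0.0073] v=[-1.8264]
Step 14: x=[-0.3051] v=[-1.4892]
Step 15: x=[-0.5260] v=[-1.1044]
Step 16: x=[-0.6628] v=[-0.6842]
Step 17: x=[-0.7112] v=[-0.2422]
Step 18: x=[-0.6697] v=[0.2076]
First v>=0 after going negative at step 18, time=3.6000

Answer: 3.6000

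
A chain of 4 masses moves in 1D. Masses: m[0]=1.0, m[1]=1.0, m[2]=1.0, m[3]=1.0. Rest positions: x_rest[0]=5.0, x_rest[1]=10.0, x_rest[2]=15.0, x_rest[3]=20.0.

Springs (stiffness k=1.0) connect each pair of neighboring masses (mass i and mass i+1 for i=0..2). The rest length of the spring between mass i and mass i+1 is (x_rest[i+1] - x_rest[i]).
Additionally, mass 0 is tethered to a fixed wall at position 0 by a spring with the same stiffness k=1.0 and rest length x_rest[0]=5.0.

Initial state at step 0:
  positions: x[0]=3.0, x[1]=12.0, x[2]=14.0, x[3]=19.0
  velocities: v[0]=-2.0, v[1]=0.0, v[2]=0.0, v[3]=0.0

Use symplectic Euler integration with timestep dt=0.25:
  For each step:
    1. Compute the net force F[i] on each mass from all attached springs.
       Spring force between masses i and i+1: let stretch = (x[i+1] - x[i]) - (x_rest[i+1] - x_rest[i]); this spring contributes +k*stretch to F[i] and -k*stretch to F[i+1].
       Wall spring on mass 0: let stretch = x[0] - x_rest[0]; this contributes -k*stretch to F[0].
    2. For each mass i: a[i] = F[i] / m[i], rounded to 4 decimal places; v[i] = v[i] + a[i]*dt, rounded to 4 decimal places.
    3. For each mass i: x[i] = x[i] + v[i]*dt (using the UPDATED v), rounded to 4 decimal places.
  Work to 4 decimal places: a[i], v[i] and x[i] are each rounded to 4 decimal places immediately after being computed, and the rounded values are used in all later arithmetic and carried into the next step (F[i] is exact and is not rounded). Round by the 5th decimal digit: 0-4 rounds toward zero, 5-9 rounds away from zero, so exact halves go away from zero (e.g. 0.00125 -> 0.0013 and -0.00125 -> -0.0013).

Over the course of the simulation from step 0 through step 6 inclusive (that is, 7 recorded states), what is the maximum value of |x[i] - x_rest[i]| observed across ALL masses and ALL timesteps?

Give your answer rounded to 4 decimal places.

Answer: 3.0371

Derivation:
Step 0: x=[3.0000 12.0000 14.0000 19.0000] v=[-2.0000 0.0000 0.0000 0.0000]
Step 1: x=[2.8750 11.5625 14.1875 19.0000] v=[-0.5000 -1.7500 0.7500 0.0000]
Step 2: x=[3.1133 10.7461 14.5117 19.0117] v=[0.9531 -3.2656 1.2969 0.0469]
Step 3: x=[3.6341 9.6880 14.8818 19.0547] v=[2.0830 -4.2324 1.4805 0.1719]
Step 4: x=[4.3061 8.5762 15.1881 19.1494] v=[2.6880 -4.4474 1.2253 0.3787]
Step 5: x=[4.9759 7.6107 15.3288 19.3090] v=[2.6790 -3.8620 0.5627 0.6384]
Step 6: x=[5.4993 6.9629 15.2359 19.5324] v=[2.0937 -2.5912 -0.3718 0.8934]
Max displacement = 3.0371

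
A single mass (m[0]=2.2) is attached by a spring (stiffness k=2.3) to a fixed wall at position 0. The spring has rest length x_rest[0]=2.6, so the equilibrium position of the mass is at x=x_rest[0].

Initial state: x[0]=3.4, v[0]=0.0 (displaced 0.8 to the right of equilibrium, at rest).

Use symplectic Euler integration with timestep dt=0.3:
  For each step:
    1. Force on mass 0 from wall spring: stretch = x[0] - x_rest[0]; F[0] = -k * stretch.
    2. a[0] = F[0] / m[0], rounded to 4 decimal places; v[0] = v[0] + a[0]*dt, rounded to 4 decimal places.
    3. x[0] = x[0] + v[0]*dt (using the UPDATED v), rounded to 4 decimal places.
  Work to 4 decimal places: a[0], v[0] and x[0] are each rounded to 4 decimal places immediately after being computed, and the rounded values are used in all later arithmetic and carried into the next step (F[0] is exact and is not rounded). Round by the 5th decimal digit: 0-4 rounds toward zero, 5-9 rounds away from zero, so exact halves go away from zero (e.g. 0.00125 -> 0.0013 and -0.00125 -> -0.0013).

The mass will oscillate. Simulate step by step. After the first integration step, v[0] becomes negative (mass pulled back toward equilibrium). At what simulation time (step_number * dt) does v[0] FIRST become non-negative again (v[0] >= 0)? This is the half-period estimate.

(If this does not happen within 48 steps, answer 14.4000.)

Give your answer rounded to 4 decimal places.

Answer: 3.3000

Derivation:
Step 0: x=[3.4000] v=[0.0000]
Step 1: x=[3.3247] v=[-0.2509]
Step 2: x=[3.1812] v=[-0.4782]
Step 3: x=[2.9831] v=[-0.6605]
Step 4: x=[2.7489] v=[-0.7807]
Step 5: x=[2.5007] v=[-0.8274]
Step 6: x=[2.2618] v=[-0.7963]
Step 7: x=[2.0547] v=[-0.6902]
Step 8: x=[1.8989] v=[-0.5192]
Step 9: x=[1.8091] v=[-0.2993]
Step 10: x=[1.7937] v=[-0.0512]
Step 11: x=[1.8542] v=[0.2017]
First v>=0 after going negative at step 11, time=3.3000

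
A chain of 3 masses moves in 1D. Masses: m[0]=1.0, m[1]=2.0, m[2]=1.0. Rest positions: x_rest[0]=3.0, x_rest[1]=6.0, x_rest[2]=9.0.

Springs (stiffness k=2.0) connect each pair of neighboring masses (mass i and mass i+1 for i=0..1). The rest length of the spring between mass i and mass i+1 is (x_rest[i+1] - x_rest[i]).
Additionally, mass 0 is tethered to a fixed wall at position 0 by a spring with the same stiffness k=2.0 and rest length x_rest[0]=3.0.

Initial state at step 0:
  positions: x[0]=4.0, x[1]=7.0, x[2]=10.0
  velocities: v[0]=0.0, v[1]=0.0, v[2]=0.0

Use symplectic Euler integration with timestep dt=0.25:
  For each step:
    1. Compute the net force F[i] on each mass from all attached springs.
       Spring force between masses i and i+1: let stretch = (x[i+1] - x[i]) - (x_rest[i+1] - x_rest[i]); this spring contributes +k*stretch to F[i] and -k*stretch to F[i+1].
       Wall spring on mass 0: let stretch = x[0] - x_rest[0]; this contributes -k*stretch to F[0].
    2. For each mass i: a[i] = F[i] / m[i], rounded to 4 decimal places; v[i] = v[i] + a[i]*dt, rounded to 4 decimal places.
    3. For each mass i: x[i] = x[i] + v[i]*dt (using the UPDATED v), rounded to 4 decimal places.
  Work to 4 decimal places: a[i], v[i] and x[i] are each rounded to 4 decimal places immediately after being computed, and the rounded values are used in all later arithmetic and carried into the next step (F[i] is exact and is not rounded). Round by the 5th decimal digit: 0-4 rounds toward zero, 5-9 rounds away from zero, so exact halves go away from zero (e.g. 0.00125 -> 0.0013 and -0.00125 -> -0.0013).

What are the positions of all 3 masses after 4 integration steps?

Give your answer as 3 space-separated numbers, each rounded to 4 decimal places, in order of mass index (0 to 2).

Answer: 3.1598 6.9024 9.9936

Derivation:
Step 0: x=[4.0000 7.0000 10.0000] v=[0.0000 0.0000 0.0000]
Step 1: x=[3.8750 7.0000 10.0000] v=[-0.5000 0.0000 0.0000]
Step 2: x=[3.6563 6.9922 10.0000] v=[-0.8750 -0.0313 0.0000]
Step 3: x=[3.3975 6.9639 9.9990] v=[-1.0352 -0.1133 -0.0039]
Step 4: x=[3.1598 6.9024 9.9936] v=[-0.9508 -0.2461 -0.0215]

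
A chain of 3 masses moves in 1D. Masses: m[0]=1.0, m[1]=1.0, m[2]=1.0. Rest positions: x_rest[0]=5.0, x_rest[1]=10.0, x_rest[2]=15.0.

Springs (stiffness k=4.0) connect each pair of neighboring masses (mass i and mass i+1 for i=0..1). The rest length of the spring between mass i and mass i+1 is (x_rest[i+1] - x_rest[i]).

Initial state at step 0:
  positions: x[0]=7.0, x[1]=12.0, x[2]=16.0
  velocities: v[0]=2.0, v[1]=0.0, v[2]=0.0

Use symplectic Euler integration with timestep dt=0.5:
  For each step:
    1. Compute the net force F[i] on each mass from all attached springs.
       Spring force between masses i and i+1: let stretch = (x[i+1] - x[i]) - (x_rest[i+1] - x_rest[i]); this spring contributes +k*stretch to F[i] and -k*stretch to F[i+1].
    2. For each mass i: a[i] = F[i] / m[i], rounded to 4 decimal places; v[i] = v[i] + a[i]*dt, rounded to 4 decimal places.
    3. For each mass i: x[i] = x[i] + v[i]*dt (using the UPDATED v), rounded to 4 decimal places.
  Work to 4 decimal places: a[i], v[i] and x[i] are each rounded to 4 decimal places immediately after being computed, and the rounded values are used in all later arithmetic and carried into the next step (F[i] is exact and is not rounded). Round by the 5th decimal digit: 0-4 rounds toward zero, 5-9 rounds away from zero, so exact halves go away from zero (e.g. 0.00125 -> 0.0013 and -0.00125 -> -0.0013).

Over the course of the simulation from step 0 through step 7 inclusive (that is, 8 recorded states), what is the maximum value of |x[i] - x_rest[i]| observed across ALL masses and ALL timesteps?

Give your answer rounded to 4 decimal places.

Step 0: x=[7.0000 12.0000 16.0000] v=[2.0000 0.0000 0.0000]
Step 1: x=[8.0000 11.0000 17.0000] v=[2.0000 -2.0000 2.0000]
Step 2: x=[7.0000 13.0000 17.0000] v=[-2.0000 4.0000 0.0000]
Step 3: x=[7.0000 13.0000 18.0000] v=[0.0000 0.0000 2.0000]
Step 4: x=[8.0000 12.0000 19.0000] v=[2.0000 -2.0000 2.0000]
Step 5: x=[8.0000 14.0000 18.0000] v=[0.0000 4.0000 -2.0000]
Step 6: x=[9.0000 14.0000 18.0000] v=[2.0000 0.0000 0.0000]
Step 7: x=[10.0000 13.0000 19.0000] v=[2.0000 -2.0000 2.0000]
Max displacement = 5.0000

Answer: 5.0000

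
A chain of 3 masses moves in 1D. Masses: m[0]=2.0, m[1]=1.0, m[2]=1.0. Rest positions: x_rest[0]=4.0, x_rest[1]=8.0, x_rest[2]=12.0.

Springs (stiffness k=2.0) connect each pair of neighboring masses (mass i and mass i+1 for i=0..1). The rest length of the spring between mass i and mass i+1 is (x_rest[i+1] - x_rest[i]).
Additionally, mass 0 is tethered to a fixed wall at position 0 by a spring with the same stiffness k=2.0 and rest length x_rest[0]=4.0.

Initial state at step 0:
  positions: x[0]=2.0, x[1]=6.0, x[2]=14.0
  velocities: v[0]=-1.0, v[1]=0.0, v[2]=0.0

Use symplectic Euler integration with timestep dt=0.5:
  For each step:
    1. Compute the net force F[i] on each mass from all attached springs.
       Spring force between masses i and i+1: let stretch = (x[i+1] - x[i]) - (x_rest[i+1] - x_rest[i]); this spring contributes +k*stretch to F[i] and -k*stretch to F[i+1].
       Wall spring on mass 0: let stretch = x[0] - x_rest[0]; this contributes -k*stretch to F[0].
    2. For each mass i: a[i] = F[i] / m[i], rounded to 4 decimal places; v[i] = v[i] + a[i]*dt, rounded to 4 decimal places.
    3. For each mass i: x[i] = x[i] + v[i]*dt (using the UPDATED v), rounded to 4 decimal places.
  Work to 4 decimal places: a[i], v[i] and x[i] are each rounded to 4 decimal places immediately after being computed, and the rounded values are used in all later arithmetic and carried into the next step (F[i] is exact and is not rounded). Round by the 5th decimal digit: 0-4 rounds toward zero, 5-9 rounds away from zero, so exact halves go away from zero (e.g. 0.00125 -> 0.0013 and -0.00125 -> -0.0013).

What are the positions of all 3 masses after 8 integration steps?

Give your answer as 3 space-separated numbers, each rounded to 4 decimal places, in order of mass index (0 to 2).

Answer: 2.1250 8.2560 13.8751

Derivation:
Step 0: x=[2.0000 6.0000 14.0000] v=[-1.0000 0.0000 0.0000]
Step 1: x=[2.0000 8.0000 12.0000] v=[0.0000 4.0000 -4.0000]
Step 2: x=[3.0000 9.0000 10.0000] v=[2.0000 2.0000 -4.0000]
Step 3: x=[4.7500 7.5000 9.5000] v=[3.5000 -3.0000 -1.0000]
Step 4: x=[6.0000 5.6250 10.0000] v=[2.5000 -3.7500 1.0000]
Step 5: x=[5.6563 6.1250 10.3125] v=[-0.6875 1.0000 0.6250]
Step 6: x=[4.0157 8.4844 10.5313] v=[-3.2813 4.7188 0.4375]
Step 7: x=[2.4883 9.6329 11.7266] v=[-3.0548 2.2970 2.3906]
Step 8: x=[2.1250 8.2560 13.8751] v=[-0.7267 -2.7539 4.2969]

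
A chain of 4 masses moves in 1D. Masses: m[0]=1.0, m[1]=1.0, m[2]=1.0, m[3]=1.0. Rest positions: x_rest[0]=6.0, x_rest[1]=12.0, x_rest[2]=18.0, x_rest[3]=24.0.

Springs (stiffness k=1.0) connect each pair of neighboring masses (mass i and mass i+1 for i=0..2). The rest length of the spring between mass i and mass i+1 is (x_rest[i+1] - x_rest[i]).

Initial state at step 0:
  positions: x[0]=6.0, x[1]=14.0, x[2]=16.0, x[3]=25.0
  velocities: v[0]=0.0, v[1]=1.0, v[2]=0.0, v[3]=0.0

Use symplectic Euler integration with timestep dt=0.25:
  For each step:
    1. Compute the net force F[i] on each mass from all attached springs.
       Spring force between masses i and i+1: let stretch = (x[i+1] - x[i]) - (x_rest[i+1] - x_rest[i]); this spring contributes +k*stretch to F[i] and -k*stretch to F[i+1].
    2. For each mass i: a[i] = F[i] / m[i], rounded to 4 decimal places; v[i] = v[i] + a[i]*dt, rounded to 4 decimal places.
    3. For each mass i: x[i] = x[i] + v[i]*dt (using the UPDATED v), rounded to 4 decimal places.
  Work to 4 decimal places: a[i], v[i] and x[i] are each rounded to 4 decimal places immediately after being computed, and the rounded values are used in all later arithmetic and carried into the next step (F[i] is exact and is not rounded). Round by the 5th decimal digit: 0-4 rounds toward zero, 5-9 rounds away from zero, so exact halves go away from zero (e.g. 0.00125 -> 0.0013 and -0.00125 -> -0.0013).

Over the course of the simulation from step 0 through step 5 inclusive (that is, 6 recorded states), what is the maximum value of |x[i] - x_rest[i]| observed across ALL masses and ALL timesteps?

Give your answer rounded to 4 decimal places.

Step 0: x=[6.0000 14.0000 16.0000 25.0000] v=[0.0000 1.0000 0.0000 0.0000]
Step 1: x=[6.1250 13.8750 16.4375 24.8125] v=[0.5000 -0.5000 1.7500 -0.7500]
Step 2: x=[6.3594 13.4258 17.2383 24.4766] v=[0.9375 -1.7969 3.2031 -1.3438]
Step 3: x=[6.6604 12.7732 18.2532 24.0633] v=[1.2041 -2.6104 4.0596 -1.6534]
Step 4: x=[6.9685 12.0811 19.2887 23.6618] v=[1.2323 -2.7686 4.1421 -1.6059]
Step 5: x=[7.2211 11.5199 20.1471 23.3620] v=[1.0105 -2.2449 3.4335 -1.1992]
Max displacement = 2.1471

Answer: 2.1471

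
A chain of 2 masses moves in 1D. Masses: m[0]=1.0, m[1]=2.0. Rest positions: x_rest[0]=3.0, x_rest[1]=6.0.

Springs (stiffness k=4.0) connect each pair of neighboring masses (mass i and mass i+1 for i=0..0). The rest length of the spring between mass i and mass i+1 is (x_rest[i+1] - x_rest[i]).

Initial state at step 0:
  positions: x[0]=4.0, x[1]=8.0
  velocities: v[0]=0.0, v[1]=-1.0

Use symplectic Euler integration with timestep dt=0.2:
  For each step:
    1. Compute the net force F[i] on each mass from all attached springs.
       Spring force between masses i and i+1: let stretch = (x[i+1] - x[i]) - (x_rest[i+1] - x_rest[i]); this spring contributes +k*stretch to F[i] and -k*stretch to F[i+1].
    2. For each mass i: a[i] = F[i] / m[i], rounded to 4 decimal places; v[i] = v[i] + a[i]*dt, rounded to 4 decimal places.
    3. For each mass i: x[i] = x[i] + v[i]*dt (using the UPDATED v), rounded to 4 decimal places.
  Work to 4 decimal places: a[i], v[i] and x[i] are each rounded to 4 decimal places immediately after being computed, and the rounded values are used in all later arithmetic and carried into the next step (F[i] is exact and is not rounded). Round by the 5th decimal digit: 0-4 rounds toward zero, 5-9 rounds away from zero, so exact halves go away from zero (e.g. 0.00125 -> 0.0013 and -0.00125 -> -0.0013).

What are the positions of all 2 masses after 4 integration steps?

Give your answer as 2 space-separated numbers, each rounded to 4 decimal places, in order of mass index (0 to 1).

Step 0: x=[4.0000 8.0000] v=[0.0000 -1.0000]
Step 1: x=[4.1600 7.7200] v=[0.8000 -1.4000]
Step 2: x=[4.4096 7.3952] v=[1.2480 -1.6240]
Step 3: x=[4.6569 7.0716] v=[1.2365 -1.6182]
Step 4: x=[4.8106 6.7948] v=[0.7683 -1.3841]

Answer: 4.8106 6.7948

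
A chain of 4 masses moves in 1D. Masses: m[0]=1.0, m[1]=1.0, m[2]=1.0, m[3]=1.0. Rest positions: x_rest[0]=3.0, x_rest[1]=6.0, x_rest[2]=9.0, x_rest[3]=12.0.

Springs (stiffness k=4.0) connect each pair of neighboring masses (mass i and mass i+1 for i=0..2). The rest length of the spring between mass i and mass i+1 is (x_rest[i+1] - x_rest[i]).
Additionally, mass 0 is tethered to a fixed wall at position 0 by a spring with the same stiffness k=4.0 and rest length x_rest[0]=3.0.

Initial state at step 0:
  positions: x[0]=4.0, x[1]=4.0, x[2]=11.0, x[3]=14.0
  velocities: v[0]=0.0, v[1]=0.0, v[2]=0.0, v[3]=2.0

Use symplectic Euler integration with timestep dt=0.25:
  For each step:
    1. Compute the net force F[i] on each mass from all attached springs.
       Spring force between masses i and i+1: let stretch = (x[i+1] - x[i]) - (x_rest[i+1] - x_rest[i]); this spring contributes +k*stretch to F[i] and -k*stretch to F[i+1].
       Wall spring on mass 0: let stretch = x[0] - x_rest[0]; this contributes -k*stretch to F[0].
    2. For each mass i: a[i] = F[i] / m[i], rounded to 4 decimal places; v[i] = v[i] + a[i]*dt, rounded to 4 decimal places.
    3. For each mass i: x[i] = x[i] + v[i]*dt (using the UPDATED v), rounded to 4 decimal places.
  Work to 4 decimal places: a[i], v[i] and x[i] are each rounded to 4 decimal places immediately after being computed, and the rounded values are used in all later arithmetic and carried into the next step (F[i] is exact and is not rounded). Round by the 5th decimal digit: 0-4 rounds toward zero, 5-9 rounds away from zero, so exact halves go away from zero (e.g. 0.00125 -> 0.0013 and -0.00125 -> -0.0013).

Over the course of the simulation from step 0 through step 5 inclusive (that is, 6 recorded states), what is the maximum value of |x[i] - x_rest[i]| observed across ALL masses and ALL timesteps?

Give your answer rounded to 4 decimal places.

Step 0: x=[4.0000 4.0000 11.0000 14.0000] v=[0.0000 0.0000 0.0000 2.0000]
Step 1: x=[3.0000 5.7500 10.0000 14.5000] v=[-4.0000 7.0000 -4.0000 2.0000]
Step 2: x=[1.9375 7.8750 9.0625 14.6250] v=[-4.2500 8.5000 -3.7500 0.5000]
Step 3: x=[1.8750 8.8125 9.2188 14.1094] v=[-0.2500 3.7500 0.6250 -2.0625]
Step 4: x=[3.0781 8.1172 10.4961 13.1211] v=[4.8125 -2.7812 5.1093 -3.9531]
Step 5: x=[4.7715 6.7569 11.8350 12.2266] v=[6.7735 -5.4414 5.3554 -3.5781]
Max displacement = 2.8350

Answer: 2.8350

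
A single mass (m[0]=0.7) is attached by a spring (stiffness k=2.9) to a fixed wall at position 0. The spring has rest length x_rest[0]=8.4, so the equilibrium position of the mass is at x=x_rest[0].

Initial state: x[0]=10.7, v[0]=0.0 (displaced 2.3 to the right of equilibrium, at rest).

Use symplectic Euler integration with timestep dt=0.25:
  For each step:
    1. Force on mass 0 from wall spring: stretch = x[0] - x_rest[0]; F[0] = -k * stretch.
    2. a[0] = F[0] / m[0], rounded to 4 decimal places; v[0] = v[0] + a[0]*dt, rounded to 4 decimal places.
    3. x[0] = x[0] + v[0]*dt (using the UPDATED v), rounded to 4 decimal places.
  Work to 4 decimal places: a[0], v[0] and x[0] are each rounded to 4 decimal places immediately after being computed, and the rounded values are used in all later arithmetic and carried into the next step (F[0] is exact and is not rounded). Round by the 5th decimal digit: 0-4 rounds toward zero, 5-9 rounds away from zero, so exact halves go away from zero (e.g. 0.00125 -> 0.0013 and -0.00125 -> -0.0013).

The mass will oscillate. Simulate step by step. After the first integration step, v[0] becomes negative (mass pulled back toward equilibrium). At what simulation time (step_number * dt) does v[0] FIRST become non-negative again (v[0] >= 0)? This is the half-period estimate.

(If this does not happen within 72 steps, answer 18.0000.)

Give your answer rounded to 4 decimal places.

Answer: 1.7500

Derivation:
Step 0: x=[10.7000] v=[0.0000]
Step 1: x=[10.1045] v=[-2.3822]
Step 2: x=[9.0676] v=[-4.1476]
Step 3: x=[7.8578] v=[-4.8391]
Step 4: x=[6.7884] v=[-4.2775]
Step 5: x=[6.1363] v=[-2.6084]
Step 6: x=[6.0703] v=[-0.2639]
Step 7: x=[6.6076] v=[2.1490]
First v>=0 after going negative at step 7, time=1.7500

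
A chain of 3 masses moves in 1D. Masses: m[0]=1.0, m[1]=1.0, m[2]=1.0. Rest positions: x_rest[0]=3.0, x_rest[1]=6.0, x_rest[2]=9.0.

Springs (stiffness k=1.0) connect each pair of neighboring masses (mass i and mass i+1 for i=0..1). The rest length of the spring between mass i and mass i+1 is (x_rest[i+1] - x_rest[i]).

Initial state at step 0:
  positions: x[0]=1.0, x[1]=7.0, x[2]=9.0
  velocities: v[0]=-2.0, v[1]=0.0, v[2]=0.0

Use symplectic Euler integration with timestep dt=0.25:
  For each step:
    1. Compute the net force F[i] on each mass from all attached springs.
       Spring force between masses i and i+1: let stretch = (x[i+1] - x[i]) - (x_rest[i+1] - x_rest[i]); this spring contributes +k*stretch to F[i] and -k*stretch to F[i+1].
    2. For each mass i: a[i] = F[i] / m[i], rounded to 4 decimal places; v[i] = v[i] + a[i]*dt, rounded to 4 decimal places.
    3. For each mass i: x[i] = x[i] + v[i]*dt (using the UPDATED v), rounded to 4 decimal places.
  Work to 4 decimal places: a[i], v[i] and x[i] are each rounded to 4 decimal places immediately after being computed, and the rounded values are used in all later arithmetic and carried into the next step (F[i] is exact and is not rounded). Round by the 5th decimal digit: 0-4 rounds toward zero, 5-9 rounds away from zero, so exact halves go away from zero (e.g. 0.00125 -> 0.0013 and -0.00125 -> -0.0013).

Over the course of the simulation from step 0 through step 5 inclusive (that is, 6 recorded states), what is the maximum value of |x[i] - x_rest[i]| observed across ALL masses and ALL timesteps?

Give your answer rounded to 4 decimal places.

Step 0: x=[1.0000 7.0000 9.0000] v=[-2.0000 0.0000 0.0000]
Step 1: x=[0.6875 6.7500 9.0625] v=[-1.2500 -1.0000 0.2500]
Step 2: x=[0.5664 6.2656 9.1680] v=[-0.4844 -1.9375 0.4219]
Step 3: x=[0.6140 5.6064 9.2796] v=[0.1904 -2.6367 0.4463]
Step 4: x=[0.7861 4.8648 9.3491] v=[0.6885 -2.9665 0.2780]
Step 5: x=[1.0257 4.1485 9.3258] v=[0.9582 -2.8651 -0.0931]
Max displacement = 2.4336

Answer: 2.4336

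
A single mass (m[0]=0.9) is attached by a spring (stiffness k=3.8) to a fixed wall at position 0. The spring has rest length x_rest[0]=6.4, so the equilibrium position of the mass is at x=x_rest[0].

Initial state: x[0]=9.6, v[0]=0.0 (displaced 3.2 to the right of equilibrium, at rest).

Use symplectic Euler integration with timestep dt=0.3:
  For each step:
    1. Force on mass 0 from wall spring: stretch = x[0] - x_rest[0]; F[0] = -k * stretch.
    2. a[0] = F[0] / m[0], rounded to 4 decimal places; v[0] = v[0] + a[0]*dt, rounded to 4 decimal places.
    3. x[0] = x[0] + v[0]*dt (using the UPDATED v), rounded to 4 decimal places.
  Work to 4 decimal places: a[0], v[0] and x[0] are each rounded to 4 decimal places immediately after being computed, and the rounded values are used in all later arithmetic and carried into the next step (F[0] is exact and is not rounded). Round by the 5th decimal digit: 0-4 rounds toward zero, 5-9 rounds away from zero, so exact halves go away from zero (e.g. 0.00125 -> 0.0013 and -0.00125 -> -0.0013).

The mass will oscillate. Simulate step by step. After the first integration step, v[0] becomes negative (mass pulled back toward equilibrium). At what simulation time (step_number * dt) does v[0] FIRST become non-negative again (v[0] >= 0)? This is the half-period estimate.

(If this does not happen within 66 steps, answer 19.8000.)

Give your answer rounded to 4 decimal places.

Step 0: x=[9.6000] v=[0.0000]
Step 1: x=[8.3840] v=[-4.0533]
Step 2: x=[6.4141] v=[-6.5664]
Step 3: x=[4.4388] v=[-6.5843]
Step 4: x=[3.2088] v=[-4.1001]
Step 5: x=[3.1914] v=[-0.0579]
Step 6: x=[4.3933] v=[4.0063]
First v>=0 after going negative at step 6, time=1.8000

Answer: 1.8000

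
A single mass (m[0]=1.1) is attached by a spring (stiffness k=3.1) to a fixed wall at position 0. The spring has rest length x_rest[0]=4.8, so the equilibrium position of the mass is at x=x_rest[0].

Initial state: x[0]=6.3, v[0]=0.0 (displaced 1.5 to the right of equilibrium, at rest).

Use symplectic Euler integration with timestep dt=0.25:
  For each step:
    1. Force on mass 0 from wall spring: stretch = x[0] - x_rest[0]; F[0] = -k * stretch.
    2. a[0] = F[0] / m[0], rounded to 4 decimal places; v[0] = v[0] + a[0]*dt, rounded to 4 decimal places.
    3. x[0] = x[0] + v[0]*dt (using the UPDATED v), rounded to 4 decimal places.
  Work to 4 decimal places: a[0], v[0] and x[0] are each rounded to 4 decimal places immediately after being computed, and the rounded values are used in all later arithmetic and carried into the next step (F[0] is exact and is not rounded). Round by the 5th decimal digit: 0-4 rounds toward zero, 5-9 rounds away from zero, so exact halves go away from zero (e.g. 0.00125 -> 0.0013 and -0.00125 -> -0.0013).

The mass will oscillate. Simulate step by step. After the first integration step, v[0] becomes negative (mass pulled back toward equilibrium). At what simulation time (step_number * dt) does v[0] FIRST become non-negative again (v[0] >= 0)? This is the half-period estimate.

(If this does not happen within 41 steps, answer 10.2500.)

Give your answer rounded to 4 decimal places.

Answer: 2.0000

Derivation:
Step 0: x=[6.3000] v=[0.0000]
Step 1: x=[6.0358] v=[-1.0568]
Step 2: x=[5.5539] v=[-1.9275]
Step 3: x=[4.9392] v=[-2.4587]
Step 4: x=[4.3000] v=[-2.5568]
Step 5: x=[3.7489] v=[-2.2045]
Step 6: x=[3.3829] v=[-1.4640]
Step 7: x=[3.2665] v=[-0.4656]
Step 8: x=[3.4202] v=[0.6148]
First v>=0 after going negative at step 8, time=2.0000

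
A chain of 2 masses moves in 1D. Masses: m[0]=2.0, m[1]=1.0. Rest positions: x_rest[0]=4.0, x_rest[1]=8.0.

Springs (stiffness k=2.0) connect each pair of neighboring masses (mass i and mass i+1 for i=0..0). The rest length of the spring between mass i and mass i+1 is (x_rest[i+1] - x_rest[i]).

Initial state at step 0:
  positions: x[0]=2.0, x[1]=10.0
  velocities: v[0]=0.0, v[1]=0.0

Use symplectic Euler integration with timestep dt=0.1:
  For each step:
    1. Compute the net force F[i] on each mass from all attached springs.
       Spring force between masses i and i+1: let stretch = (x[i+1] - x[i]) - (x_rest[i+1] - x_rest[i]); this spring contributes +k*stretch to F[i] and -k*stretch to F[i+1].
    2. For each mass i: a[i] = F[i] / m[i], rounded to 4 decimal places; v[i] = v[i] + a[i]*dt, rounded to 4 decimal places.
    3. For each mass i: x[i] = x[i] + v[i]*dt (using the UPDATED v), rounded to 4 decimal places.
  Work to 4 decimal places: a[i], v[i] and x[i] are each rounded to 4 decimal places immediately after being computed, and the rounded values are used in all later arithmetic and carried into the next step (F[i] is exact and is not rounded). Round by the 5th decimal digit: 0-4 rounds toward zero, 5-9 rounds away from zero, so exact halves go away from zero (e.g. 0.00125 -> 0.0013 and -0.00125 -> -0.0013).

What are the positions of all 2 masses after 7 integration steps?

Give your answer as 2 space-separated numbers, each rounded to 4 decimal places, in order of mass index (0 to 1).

Step 0: x=[2.0000 10.0000] v=[0.0000 0.0000]
Step 1: x=[2.0400 9.9200] v=[0.4000 -0.8000]
Step 2: x=[2.1188 9.7624] v=[0.7880 -1.5760]
Step 3: x=[2.2340 9.5319] v=[1.1524 -2.3047]
Step 4: x=[2.3822 9.2355] v=[1.4822 -2.9643]
Step 5: x=[2.5590 8.8820] v=[1.7675 -3.5350]
Step 6: x=[2.7590 8.4820] v=[1.9998 -3.9996]
Step 7: x=[2.9762 8.0476] v=[2.1721 -4.3442]

Answer: 2.9762 8.0476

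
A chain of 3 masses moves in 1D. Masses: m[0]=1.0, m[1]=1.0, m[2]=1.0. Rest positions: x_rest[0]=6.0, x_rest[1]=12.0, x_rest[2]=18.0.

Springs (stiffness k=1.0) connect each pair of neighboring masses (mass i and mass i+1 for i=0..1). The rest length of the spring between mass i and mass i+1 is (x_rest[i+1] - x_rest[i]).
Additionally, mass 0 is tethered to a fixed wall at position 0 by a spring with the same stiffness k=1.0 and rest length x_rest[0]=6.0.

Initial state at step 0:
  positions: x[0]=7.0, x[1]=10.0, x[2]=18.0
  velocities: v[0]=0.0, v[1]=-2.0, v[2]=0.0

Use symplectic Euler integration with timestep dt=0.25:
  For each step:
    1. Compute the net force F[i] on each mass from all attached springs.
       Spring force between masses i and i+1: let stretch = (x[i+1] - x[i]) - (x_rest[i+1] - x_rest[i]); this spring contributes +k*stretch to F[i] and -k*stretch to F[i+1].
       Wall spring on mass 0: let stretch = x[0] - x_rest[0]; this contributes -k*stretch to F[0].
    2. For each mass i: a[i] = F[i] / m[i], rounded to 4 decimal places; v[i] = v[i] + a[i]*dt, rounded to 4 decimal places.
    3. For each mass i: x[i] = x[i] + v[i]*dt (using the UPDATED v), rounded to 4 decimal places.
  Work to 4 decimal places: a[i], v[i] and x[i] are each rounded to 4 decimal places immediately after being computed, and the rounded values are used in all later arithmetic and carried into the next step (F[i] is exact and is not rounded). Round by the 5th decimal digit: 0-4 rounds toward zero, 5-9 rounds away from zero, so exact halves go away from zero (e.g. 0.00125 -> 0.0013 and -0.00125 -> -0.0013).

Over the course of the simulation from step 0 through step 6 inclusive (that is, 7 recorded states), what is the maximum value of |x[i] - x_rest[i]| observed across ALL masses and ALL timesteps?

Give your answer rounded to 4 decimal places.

Step 0: x=[7.0000 10.0000 18.0000] v=[0.0000 -2.0000 0.0000]
Step 1: x=[6.7500 9.8125 17.8750] v=[-1.0000 -0.7500 -0.5000]
Step 2: x=[6.2695 9.9375 17.6211] v=[-1.9219 0.5000 -1.0156]
Step 3: x=[5.6264 10.3135 17.2620] v=[-2.5723 1.5039 -1.4365]
Step 4: x=[4.9246 10.8308 16.8436] v=[-2.8071 2.0693 -1.6736]
Step 5: x=[4.2842 11.3548 16.4244] v=[-2.5617 2.0960 -1.6768]
Step 6: x=[3.8179 11.7538 16.0634] v=[-1.8651 1.5958 -1.4442]
Max displacement = 2.1875

Answer: 2.1875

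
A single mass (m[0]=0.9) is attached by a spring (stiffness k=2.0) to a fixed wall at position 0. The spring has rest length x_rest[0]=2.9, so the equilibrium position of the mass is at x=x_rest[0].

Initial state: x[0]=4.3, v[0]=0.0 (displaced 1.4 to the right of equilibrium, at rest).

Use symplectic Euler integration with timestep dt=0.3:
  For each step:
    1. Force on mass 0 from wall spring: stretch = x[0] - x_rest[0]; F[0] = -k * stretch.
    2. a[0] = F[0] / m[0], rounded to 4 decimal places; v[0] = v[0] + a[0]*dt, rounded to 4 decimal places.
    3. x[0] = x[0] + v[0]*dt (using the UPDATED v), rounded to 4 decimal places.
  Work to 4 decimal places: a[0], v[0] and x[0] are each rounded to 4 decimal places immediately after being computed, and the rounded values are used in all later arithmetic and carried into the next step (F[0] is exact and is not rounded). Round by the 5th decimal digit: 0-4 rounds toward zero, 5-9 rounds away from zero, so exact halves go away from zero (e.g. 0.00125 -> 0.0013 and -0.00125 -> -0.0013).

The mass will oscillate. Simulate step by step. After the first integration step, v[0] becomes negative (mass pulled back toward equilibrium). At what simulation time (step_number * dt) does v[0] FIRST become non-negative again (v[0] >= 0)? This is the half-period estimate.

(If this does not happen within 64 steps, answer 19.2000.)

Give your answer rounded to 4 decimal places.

Answer: 2.1000

Derivation:
Step 0: x=[4.3000] v=[0.0000]
Step 1: x=[4.0200] v=[-0.9333]
Step 2: x=[3.5160] v=[-1.6800]
Step 3: x=[2.8888] v=[-2.0907]
Step 4: x=[2.2638] v=[-2.0832]
Step 5: x=[1.7661] v=[-1.6591]
Step 6: x=[1.4951] v=[-0.9032]
Step 7: x=[1.5051] v=[0.0334]
First v>=0 after going negative at step 7, time=2.1000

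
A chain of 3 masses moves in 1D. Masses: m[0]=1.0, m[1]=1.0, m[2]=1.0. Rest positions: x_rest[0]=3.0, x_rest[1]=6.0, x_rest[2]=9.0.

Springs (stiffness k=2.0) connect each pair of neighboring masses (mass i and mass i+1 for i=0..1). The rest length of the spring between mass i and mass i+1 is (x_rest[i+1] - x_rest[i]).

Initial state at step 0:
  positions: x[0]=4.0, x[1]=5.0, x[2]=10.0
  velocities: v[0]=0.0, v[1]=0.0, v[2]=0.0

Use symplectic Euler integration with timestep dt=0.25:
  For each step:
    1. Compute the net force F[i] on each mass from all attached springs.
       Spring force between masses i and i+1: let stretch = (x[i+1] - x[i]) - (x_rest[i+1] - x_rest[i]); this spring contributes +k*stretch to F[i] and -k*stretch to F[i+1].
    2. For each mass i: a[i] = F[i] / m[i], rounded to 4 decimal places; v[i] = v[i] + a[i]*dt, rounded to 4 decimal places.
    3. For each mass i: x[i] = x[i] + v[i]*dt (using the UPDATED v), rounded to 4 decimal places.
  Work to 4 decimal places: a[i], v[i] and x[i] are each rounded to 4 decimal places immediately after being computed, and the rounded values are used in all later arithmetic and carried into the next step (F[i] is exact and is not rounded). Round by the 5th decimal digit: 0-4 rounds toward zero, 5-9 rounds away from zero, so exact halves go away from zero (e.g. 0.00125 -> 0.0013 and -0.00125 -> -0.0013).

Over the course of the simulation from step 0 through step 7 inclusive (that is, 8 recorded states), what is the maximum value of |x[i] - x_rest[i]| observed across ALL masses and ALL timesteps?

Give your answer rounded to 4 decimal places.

Answer: 1.6788

Derivation:
Step 0: x=[4.0000 5.0000 10.0000] v=[0.0000 0.0000 0.0000]
Step 1: x=[3.7500 5.5000 9.7500] v=[-1.0000 2.0000 -1.0000]
Step 2: x=[3.3438 6.3125 9.3438] v=[-1.6250 3.2500 -1.6250]
Step 3: x=[2.9336 7.1328 8.9336] v=[-1.6407 3.2813 -1.6407]
Step 4: x=[2.6733 7.6533 8.6733] v=[-1.0411 2.0821 -1.0411]
Step 5: x=[2.6605 7.6788 8.6605] v=[-0.0511 0.1021 -0.0511]
Step 6: x=[2.9000 7.1998 8.9000] v=[0.9581 -1.9162 0.9581]
Step 7: x=[3.3020 6.3958 9.3020] v=[1.6080 -3.2160 1.6080]
Max displacement = 1.6788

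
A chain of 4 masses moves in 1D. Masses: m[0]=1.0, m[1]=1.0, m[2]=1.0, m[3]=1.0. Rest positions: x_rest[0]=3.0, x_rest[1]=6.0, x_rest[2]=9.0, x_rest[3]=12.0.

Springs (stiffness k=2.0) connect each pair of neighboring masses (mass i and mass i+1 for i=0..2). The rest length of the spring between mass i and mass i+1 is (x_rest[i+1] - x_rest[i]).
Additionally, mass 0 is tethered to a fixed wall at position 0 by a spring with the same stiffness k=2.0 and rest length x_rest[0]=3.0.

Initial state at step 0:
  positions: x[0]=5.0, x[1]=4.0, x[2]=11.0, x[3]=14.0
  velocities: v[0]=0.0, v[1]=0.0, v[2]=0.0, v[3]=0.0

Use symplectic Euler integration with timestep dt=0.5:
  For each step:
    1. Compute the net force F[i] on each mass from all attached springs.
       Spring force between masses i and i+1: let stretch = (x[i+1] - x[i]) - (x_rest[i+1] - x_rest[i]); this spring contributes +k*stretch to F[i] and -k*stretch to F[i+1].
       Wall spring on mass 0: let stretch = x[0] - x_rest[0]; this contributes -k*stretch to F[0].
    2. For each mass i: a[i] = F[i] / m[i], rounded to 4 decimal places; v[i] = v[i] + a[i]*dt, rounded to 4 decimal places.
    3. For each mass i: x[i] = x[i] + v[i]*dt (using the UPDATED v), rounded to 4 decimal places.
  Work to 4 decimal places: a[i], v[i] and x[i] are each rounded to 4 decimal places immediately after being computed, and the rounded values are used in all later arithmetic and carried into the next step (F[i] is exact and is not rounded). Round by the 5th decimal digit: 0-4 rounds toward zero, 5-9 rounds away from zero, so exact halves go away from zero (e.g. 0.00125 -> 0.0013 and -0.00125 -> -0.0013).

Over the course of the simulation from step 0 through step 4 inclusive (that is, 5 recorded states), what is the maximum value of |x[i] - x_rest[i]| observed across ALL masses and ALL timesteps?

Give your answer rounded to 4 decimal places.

Step 0: x=[5.0000 4.0000 11.0000 14.0000] v=[0.0000 0.0000 0.0000 0.0000]
Step 1: x=[2.0000 8.0000 9.0000 14.0000] v=[-6.0000 8.0000 -4.0000 0.0000]
Step 2: x=[1.0000 9.5000 9.0000 13.0000] v=[-2.0000 3.0000 0.0000 -2.0000]
Step 3: x=[3.7500 6.5000 11.2500 11.5000] v=[5.5000 -6.0000 4.5000 -3.0000]
Step 4: x=[6.0000 4.5000 11.2500 11.3750] v=[4.5000 -4.0000 0.0000 -0.2500]
Max displacement = 3.5000

Answer: 3.5000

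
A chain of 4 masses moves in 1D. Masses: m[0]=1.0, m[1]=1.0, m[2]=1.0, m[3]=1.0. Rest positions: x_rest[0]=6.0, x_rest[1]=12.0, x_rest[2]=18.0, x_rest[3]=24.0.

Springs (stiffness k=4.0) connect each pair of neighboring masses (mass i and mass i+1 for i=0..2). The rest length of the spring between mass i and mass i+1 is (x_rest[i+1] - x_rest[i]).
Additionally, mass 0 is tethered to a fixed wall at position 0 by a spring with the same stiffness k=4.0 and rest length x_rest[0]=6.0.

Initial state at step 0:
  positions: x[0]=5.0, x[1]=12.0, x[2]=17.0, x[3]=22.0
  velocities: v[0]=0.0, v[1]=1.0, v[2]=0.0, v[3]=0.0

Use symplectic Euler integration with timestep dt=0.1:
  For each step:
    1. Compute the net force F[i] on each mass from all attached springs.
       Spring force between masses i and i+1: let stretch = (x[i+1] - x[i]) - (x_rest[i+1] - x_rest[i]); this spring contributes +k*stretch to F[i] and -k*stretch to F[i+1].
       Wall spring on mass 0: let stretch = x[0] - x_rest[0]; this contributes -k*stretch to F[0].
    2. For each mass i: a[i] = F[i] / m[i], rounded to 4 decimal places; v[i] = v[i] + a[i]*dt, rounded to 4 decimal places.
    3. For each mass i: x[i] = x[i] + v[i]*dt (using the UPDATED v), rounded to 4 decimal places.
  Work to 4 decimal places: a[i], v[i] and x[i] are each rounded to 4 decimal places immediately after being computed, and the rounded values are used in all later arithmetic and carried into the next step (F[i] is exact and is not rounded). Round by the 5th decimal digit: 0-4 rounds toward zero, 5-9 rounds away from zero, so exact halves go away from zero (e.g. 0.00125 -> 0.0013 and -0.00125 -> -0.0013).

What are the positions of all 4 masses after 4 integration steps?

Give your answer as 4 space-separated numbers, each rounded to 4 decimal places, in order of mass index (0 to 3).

Answer: 5.7002 11.6612 17.0153 22.3770

Derivation:
Step 0: x=[5.0000 12.0000 17.0000 22.0000] v=[0.0000 1.0000 0.0000 0.0000]
Step 1: x=[5.0800 12.0200 17.0000 22.0400] v=[0.8000 0.2000 0.0000 0.4000]
Step 2: x=[5.2344 11.9616 17.0024 22.1184] v=[1.5440 -0.5840 0.0240 0.7840]
Step 3: x=[5.4485 11.8357 17.0078 22.2322] v=[2.1411 -1.2586 0.0541 1.1376]
Step 4: x=[5.7002 11.6612 17.0153 22.3770] v=[2.5166 -1.7446 0.0750 1.4478]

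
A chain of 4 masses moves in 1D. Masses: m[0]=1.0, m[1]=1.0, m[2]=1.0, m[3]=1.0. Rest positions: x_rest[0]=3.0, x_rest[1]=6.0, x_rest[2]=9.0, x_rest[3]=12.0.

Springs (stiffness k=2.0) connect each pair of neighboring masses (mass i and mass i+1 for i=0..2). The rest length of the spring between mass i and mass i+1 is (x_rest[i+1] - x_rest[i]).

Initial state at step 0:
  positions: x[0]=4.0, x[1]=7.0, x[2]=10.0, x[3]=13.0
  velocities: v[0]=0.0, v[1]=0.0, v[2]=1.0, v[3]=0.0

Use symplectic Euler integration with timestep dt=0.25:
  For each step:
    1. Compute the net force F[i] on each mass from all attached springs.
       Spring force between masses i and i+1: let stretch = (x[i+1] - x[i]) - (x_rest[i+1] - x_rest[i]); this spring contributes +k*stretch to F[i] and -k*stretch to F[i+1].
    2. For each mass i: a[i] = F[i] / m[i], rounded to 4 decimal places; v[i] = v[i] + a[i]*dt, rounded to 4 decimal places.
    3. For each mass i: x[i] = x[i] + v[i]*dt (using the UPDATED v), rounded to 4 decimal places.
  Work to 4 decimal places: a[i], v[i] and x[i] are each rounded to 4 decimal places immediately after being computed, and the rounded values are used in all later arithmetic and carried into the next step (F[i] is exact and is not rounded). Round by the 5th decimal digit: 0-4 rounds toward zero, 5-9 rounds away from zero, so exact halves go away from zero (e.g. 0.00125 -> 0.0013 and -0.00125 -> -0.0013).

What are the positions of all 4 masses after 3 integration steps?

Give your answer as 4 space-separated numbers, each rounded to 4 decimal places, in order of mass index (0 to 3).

Answer: 4.0039 7.1094 10.5235 13.1133

Derivation:
Step 0: x=[4.0000 7.0000 10.0000 13.0000] v=[0.0000 0.0000 1.0000 0.0000]
Step 1: x=[4.0000 7.0000 10.2500 13.0000] v=[0.0000 0.0000 1.0000 0.0000]
Step 2: x=[4.0000 7.0313 10.4375 13.0313] v=[0.0000 0.1250 0.7500 0.1250]
Step 3: x=[4.0039 7.1094 10.5235 13.1133] v=[0.0157 0.3125 0.3438 0.3281]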